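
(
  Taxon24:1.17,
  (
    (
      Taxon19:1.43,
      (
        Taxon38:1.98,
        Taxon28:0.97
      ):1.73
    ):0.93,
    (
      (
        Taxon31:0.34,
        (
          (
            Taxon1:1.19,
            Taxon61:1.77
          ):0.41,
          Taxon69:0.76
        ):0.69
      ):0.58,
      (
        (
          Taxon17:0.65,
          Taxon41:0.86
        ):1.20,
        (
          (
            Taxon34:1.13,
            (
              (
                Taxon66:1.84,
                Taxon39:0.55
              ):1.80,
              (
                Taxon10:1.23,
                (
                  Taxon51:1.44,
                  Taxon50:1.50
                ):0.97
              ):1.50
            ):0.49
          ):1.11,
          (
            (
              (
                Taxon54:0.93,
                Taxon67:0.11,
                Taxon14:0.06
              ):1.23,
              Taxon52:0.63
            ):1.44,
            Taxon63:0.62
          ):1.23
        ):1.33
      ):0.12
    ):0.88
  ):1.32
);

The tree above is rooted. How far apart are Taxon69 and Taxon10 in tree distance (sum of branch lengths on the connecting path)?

7.81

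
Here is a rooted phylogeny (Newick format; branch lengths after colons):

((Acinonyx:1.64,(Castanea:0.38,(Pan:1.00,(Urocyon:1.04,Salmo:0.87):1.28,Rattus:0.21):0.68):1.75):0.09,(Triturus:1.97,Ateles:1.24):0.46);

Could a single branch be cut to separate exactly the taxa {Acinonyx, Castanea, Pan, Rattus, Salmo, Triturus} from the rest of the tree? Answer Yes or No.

No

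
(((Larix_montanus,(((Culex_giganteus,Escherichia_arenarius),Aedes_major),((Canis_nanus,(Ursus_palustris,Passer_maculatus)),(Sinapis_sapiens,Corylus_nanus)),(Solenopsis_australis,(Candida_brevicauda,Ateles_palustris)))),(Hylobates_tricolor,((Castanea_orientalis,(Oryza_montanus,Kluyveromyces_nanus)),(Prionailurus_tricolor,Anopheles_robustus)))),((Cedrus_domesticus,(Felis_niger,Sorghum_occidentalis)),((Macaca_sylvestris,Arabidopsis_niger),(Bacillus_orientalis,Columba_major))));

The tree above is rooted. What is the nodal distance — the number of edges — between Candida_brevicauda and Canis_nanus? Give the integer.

6

The MRCA of Candida_brevicauda and Canis_nanus is the node subtending (((Culex_giganteus,Escherichia_arenarius),Aedes_major),((Canis_nanus,(Ursus_palustris,Passer_maculatus)),(Sinapis_sapiens,Corylus_nanus)),(Solenopsis_australis,(Candida_brevicauda,Ateles_palustris))).
From Candida_brevicauda up to that node: 3 branches. From Canis_nanus up to the same node: 3 branches. Total: 3 + 3 = 6.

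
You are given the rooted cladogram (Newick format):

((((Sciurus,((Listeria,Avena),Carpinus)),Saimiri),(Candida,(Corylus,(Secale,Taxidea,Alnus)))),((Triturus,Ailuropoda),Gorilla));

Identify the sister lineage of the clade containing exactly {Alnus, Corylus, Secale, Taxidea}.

The clade containing exactly {Alnus, Corylus, Secale, Taxidea} attaches to the tree at the node subtending (Candida,(Corylus,(Secale,Taxidea,Alnus))).
The other lineage descending from that same node — the sister group — is the single tip Candida.

Candida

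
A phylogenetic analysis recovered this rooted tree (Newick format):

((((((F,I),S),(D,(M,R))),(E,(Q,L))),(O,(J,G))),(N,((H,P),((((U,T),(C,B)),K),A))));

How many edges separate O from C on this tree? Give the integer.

The MRCA of O and C is the root of the tree.
From O up to that node: 3 branches. From C up to the same node: 7 branches. Total: 3 + 7 = 10.

10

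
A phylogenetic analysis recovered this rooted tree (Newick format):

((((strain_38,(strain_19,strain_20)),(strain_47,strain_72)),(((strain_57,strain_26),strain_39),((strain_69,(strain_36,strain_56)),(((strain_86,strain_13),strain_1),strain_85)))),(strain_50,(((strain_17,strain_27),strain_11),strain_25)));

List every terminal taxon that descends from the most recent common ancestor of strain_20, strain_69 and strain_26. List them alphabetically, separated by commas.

Tracing strain_20: it sits inside (strain_19,strain_20).
Tracing strain_69: it sits inside (strain_69,(strain_36,strain_56)).
Tracing strain_26: it sits inside (strain_57,strain_26).
The smallest clade enclosing all 3 is (((strain_38,(strain_19,strain_20)),(strain_47,strain_72)),(((strain_57,strain_26),strain_39),((strain_69,(strain_36,strain_56)),(((strain_86,strain_13),strain_1),strain_85)))); the answer is its 15 terminal taxa in alphabetical order.

strain_1, strain_13, strain_19, strain_20, strain_26, strain_36, strain_38, strain_39, strain_47, strain_56, strain_57, strain_69, strain_72, strain_85, strain_86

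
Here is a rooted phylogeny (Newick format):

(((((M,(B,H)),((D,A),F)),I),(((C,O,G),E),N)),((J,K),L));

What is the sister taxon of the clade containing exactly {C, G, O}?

E

The clade containing exactly {C, G, O} attaches to the tree at the node subtending ((C,O,G),E).
The other lineage descending from that same node — the sister group — is the single tip E.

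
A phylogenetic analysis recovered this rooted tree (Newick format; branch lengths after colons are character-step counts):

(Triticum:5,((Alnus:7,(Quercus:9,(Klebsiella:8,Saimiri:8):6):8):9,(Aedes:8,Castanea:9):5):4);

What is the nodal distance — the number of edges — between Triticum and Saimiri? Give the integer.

6

The MRCA of Triticum and Saimiri is the root of the tree.
From Triticum up to that node: 1 branch. From Saimiri up to the same node: 5 branches. Total: 1 + 5 = 6.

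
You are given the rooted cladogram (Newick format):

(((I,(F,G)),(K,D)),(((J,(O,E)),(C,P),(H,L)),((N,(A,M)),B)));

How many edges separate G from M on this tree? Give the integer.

9

The MRCA of G and M is the root of the tree.
From G up to that node: 4 branches. From M up to the same node: 5 branches. Total: 4 + 5 = 9.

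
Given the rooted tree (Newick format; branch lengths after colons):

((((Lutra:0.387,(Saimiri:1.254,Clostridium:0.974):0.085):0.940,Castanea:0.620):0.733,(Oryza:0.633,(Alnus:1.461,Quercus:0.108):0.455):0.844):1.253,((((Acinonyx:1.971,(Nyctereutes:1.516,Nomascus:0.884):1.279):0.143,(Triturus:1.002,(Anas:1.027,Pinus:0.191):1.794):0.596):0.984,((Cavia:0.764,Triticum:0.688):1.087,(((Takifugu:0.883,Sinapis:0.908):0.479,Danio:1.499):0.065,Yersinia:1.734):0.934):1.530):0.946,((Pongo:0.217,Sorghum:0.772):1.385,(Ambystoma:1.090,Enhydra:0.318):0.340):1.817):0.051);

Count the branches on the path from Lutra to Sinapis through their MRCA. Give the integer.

The MRCA of Lutra and Sinapis is the root of the tree.
From Lutra up to that node: 4 branches. From Sinapis up to the same node: 7 branches. Total: 4 + 7 = 11.

11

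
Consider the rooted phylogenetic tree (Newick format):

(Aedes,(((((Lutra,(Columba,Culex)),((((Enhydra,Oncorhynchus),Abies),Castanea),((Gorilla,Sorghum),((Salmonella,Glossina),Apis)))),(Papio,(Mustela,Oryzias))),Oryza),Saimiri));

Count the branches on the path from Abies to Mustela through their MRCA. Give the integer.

8

The MRCA of Abies and Mustela is the node subtending (((Lutra,(Columba,Culex)),((((Enhydra,Oncorhynchus),Abies),Castanea),((Gorilla,Sorghum),((Salmonella,Glossina),Apis)))),(Papio,(Mustela,Oryzias))).
From Abies up to that node: 5 branches. From Mustela up to the same node: 3 branches. Total: 5 + 3 = 8.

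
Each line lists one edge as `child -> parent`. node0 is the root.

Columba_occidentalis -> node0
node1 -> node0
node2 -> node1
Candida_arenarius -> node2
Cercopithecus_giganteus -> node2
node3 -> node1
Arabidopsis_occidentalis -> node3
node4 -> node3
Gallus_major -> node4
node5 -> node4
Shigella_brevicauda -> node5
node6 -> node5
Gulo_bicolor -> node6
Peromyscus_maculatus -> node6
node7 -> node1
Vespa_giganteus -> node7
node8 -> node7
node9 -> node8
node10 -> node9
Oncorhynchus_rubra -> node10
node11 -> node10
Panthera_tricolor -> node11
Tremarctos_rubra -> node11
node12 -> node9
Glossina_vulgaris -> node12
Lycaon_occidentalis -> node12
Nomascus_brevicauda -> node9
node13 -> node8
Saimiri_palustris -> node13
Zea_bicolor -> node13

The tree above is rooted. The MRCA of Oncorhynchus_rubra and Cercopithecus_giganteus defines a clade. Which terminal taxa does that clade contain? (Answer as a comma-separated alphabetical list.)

Arabidopsis_occidentalis, Candida_arenarius, Cercopithecus_giganteus, Gallus_major, Glossina_vulgaris, Gulo_bicolor, Lycaon_occidentalis, Nomascus_brevicauda, Oncorhynchus_rubra, Panthera_tricolor, Peromyscus_maculatus, Saimiri_palustris, Shigella_brevicauda, Tremarctos_rubra, Vespa_giganteus, Zea_bicolor

Tracing Oncorhynchus_rubra: it sits inside (Oncorhynchus_rubra,(Panthera_tricolor,Tremarctos_rubra)).
Tracing Cercopithecus_giganteus: it sits inside (Candida_arenarius,Cercopithecus_giganteus).
The smallest clade enclosing both is ((Candida_arenarius,Cercopithecus_giganteus),(Arabidopsis_occidentalis,(Gallus_major,(Shigella_brevicauda,(Gulo_bicolor,Peromyscus_maculatus)))),(Vespa_giganteus,(((Oncorhynchus_rubra,(Panthera_tricolor,Tremarctos_rubra)),(Glossina_vulgaris,Lycaon_occidentalis),Nomascus_brevicauda),(Saimiri_palustris,Zea_bicolor)))); the answer is its 16 terminal taxa in alphabetical order.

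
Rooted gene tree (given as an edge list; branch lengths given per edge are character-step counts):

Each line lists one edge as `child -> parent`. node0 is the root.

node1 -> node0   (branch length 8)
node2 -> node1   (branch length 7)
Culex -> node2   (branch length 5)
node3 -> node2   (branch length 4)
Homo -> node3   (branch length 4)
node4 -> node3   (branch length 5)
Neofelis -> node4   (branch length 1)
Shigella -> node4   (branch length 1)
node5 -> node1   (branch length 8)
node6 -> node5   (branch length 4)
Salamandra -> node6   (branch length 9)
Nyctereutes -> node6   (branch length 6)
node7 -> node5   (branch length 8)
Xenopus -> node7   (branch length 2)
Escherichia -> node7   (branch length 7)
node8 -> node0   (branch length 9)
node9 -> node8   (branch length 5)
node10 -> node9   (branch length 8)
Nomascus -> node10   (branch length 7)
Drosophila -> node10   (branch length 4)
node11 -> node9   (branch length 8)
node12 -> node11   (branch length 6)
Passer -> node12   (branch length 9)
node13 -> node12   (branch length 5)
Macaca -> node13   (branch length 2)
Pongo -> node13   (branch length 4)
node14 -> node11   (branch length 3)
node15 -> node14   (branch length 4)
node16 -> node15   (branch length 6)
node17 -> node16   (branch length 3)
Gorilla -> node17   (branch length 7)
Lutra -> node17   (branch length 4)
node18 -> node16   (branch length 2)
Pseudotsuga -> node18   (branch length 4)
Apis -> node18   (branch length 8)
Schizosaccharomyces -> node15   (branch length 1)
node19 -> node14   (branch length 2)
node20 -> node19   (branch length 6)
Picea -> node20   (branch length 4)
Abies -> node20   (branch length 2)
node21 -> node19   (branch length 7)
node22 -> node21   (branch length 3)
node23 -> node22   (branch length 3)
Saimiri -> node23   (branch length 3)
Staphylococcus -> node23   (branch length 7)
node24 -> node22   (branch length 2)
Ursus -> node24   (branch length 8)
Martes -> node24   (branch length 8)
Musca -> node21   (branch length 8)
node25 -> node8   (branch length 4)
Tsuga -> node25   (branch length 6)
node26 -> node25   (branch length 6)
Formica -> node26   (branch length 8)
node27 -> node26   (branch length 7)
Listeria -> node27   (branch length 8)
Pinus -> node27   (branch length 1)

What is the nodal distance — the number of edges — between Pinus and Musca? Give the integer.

10

The MRCA of Pinus and Musca is the node subtending (((Nomascus,Drosophila),((Passer,(Macaca,Pongo)),((((Gorilla,Lutra),(Pseudotsuga,Apis)),Schizosaccharomyces),((Picea,Abies),(((Saimiri,Staphylococcus),(Ursus,Martes)),Musca))))),(Tsuga,(Formica,(Listeria,Pinus)))).
From Pinus up to that node: 4 branches. From Musca up to the same node: 6 branches. Total: 4 + 6 = 10.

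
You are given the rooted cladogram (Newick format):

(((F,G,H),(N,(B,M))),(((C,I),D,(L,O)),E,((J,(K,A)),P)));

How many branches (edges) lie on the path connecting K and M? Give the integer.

9

The MRCA of K and M is the root of the tree.
From K up to that node: 5 branches. From M up to the same node: 4 branches. Total: 5 + 4 = 9.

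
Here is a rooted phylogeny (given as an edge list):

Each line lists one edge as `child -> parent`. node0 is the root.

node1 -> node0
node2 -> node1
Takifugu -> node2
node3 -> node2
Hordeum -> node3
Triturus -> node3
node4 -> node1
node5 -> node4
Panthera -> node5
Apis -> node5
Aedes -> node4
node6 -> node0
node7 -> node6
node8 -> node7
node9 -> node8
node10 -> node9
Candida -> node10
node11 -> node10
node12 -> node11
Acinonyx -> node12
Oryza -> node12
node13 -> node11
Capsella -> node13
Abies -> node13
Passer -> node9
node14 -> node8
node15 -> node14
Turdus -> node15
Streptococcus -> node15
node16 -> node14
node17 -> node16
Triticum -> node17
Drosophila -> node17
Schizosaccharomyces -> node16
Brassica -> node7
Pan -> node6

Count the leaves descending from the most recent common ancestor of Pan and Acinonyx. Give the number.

The MRCA of Pan and Acinonyx is the node subtending (((((Candida,((Acinonyx,Oryza),(Capsella,Abies))),Passer),((Turdus,Streptococcus),((Triticum,Drosophila),Schizosaccharomyces))),Brassica),Pan).
That clade contains 13 terminal taxa: Abies, Acinonyx, Brassica, Candida, Capsella, Drosophila, Oryza, Pan, Passer, Schizosaccharomyces, Streptococcus, Triticum, Turdus.

13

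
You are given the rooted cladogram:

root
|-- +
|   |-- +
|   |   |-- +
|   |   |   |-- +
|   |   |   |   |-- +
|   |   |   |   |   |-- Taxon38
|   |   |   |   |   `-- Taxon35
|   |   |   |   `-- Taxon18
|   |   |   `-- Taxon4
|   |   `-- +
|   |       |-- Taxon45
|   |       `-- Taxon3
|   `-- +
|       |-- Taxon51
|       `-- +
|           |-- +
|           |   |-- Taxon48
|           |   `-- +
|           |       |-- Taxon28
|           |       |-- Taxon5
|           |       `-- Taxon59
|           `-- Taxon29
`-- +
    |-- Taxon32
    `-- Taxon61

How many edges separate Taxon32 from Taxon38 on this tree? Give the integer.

The MRCA of Taxon32 and Taxon38 is the root of the tree.
From Taxon32 up to that node: 2 branches. From Taxon38 up to the same node: 6 branches. Total: 2 + 6 = 8.

8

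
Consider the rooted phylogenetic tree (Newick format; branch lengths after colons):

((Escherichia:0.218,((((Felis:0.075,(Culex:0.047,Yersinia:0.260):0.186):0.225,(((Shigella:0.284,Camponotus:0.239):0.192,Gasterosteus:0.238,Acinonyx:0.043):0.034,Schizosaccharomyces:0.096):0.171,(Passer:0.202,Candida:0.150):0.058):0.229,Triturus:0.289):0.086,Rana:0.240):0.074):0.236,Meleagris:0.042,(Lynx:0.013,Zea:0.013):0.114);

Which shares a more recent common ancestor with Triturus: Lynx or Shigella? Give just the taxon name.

Shigella

The MRCA of Triturus and Shigella subtends (((Felis,(Culex,Yersinia)),(((Shigella,Camponotus),Gasterosteus,Acinonyx),Schizosaccharomyces),(Passer,Candida)),Triturus) (11 taxa).
The MRCA of Triturus and Lynx is the root, subtending the entire tree (16 taxa).
The first is nested inside the second, so Triturus shares a more recent common ancestor with Shigella.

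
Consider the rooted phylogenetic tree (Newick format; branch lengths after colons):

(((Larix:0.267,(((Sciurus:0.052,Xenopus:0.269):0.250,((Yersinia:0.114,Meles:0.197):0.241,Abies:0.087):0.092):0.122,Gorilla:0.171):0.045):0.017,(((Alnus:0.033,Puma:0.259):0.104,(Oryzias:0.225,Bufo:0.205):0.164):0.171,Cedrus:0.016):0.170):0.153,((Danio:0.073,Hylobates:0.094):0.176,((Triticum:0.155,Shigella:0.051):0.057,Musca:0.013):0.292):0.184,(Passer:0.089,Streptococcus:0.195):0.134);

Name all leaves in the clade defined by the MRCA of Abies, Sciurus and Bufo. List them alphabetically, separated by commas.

Tracing Abies: it sits inside ((Yersinia,Meles),Abies).
Tracing Sciurus: it sits inside (Sciurus,Xenopus).
Tracing Bufo: it sits inside (Oryzias,Bufo).
The smallest clade enclosing all 3 is ((Larix,(((Sciurus,Xenopus),((Yersinia,Meles),Abies)),Gorilla)),(((Alnus,Puma),(Oryzias,Bufo)),Cedrus)); the answer is its 12 terminal taxa in alphabetical order.

Abies, Alnus, Bufo, Cedrus, Gorilla, Larix, Meles, Oryzias, Puma, Sciurus, Xenopus, Yersinia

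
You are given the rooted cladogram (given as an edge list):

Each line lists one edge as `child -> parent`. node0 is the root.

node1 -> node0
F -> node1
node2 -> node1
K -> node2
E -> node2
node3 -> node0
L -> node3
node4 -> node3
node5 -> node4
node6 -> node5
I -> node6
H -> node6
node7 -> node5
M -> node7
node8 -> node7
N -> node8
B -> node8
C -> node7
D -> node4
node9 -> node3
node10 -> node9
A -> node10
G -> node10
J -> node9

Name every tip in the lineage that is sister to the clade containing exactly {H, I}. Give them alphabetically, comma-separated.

B, C, M, N

The clade containing exactly {H, I} attaches to the tree at the node subtending ((I,H),(M,(N,B),C)).
The other lineage descending from that same node — the sister group — is (M,(N,B),C); its 4 tips in alphabetical order are the answer.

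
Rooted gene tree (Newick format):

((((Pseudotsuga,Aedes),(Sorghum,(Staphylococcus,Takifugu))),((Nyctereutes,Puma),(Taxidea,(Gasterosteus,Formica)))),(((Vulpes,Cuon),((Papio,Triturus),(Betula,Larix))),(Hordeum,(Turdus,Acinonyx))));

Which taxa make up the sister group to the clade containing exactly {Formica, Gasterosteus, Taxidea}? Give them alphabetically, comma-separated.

Nyctereutes, Puma

The clade containing exactly {Formica, Gasterosteus, Taxidea} attaches to the tree at the node subtending ((Nyctereutes,Puma),(Taxidea,(Gasterosteus,Formica))).
The other lineage descending from that same node — the sister group — is (Nyctereutes,Puma); its 2 tips in alphabetical order are the answer.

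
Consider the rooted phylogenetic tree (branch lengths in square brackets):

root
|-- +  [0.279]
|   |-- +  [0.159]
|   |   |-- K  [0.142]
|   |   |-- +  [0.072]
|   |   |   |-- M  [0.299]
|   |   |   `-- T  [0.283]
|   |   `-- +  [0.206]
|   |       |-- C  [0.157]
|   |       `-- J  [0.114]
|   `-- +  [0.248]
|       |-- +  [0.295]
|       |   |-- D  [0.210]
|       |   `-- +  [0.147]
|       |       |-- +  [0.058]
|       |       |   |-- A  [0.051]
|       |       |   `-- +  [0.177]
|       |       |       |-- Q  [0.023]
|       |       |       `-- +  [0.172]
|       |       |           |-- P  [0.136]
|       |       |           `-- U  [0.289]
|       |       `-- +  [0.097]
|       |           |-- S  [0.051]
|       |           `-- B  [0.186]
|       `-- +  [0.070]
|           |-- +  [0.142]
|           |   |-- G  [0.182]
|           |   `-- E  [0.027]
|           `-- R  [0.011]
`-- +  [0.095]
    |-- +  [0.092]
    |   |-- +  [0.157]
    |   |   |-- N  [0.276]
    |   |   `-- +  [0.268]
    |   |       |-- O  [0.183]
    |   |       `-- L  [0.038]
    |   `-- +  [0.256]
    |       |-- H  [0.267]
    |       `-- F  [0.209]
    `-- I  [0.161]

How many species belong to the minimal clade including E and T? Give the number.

15

The MRCA of E and T is the node subtending ((K,(M,T),(C,J)),((D,((A,(Q,(P,U))),(S,B))),((G,E),R))).
That clade contains 15 terminal taxa: A, B, C, D, E, G, J, K, M, P, Q, R, S, T, U.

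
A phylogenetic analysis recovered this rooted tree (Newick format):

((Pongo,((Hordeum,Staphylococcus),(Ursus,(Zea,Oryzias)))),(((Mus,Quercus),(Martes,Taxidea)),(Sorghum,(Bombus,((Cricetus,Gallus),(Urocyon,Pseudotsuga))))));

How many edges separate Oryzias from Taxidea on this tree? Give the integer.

The MRCA of Oryzias and Taxidea is the root of the tree.
From Oryzias up to that node: 5 branches. From Taxidea up to the same node: 4 branches. Total: 5 + 4 = 9.

9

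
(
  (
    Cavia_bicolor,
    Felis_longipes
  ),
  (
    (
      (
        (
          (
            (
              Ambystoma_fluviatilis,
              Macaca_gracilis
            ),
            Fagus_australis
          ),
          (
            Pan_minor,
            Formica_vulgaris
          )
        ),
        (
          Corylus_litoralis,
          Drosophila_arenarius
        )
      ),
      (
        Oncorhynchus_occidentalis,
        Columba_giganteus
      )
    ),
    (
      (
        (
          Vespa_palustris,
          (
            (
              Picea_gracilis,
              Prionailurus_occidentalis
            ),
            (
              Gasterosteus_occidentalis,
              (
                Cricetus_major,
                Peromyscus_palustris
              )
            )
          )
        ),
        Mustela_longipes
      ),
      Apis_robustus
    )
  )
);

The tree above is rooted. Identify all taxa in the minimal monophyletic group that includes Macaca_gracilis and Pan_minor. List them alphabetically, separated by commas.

Ambystoma_fluviatilis, Fagus_australis, Formica_vulgaris, Macaca_gracilis, Pan_minor

Tracing Macaca_gracilis: it sits inside (Ambystoma_fluviatilis,Macaca_gracilis).
Tracing Pan_minor: it sits inside (Pan_minor,Formica_vulgaris).
The smallest clade enclosing both is (((Ambystoma_fluviatilis,Macaca_gracilis),Fagus_australis),(Pan_minor,Formica_vulgaris)); the answer is its 5 terminal taxa in alphabetical order.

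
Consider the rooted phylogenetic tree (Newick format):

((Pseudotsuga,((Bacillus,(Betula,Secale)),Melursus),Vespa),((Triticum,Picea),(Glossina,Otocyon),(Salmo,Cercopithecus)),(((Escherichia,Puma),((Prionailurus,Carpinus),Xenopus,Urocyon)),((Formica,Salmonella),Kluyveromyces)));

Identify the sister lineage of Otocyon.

Otocyon attaches to the tree at the node subtending (Glossina,Otocyon).
The other lineage descending from that same node — the sister group — is the single tip Glossina.

Glossina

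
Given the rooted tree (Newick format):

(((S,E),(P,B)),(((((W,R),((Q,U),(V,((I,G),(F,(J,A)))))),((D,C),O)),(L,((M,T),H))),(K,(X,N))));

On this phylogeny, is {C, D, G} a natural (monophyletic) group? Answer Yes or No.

The MRCA of the listed taxa subtends (((W,R),((Q,U),(V,((I,G),(F,(J,A)))))),((D,C),O)).
That clade also contains A, F, I, J, O, Q, R, U, V, W, which are not in the proposed group, so the group is not monophyletic.

No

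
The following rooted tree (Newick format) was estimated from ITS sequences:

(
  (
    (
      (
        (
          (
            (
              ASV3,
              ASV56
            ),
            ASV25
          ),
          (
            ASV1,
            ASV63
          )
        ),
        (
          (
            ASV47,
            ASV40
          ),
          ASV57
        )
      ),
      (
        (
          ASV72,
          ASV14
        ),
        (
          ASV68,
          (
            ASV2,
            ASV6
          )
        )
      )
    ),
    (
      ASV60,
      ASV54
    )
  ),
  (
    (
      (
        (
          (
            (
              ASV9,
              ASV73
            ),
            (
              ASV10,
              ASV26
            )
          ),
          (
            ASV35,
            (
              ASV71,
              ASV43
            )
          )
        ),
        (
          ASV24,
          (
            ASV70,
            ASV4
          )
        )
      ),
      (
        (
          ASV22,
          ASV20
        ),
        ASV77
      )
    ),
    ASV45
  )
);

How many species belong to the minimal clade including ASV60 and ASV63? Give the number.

The MRCA of ASV60 and ASV63 is the node subtending ((((((ASV3,ASV56),ASV25),(ASV1,ASV63)),((ASV47,ASV40),ASV57)),((ASV72,ASV14),(ASV68,(ASV2,ASV6)))),(ASV60,ASV54)).
That clade contains 15 terminal taxa: ASV1, ASV14, ASV2, ASV25, ASV3, ASV40, ASV47, ASV54, ASV56, ASV57, ASV6, ASV60, ASV63, ASV68, ASV72.

15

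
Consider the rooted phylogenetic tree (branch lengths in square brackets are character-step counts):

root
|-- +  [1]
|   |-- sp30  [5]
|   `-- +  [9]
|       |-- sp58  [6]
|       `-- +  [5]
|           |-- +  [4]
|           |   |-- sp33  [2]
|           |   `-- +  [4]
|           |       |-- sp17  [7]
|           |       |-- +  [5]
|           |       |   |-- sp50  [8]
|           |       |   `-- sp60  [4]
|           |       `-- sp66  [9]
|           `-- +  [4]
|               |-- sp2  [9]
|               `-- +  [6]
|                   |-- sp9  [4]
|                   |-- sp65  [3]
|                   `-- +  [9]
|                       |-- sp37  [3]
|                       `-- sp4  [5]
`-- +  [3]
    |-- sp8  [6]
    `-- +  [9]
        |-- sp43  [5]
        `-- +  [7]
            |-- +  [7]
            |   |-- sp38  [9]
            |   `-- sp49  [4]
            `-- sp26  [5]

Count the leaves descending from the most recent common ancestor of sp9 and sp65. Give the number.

4

The MRCA of sp9 and sp65 is the node subtending (sp9,sp65,(sp37,sp4)).
That clade contains 4 terminal taxa: sp37, sp4, sp65, sp9.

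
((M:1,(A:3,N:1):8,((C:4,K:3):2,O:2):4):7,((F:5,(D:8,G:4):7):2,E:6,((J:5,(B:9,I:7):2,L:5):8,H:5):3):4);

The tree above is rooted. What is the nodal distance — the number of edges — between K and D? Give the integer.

The MRCA of K and D is the root of the tree.
From K up to that node: 4 branches. From D up to the same node: 4 branches. Total: 4 + 4 = 8.

8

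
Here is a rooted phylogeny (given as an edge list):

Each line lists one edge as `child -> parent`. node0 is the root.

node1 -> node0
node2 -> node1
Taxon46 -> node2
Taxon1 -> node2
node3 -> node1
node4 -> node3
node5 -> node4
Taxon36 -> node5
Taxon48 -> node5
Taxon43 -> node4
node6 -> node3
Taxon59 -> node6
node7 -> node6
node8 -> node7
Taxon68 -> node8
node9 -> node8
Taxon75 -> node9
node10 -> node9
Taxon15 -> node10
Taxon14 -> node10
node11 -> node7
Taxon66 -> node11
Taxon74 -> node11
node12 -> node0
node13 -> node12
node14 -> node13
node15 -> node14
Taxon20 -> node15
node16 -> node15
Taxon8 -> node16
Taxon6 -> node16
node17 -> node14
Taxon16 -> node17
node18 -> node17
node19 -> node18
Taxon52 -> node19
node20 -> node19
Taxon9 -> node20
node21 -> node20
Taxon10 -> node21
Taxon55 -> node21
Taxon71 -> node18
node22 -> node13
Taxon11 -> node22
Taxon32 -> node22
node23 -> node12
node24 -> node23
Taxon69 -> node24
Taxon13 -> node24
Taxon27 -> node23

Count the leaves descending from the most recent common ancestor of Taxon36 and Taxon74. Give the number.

10

The MRCA of Taxon36 and Taxon74 is the node subtending (((Taxon36,Taxon48),Taxon43),(Taxon59,((Taxon68,(Taxon75,(Taxon15,Taxon14))),(Taxon66,Taxon74)))).
That clade contains 10 terminal taxa: Taxon14, Taxon15, Taxon36, Taxon43, Taxon48, Taxon59, Taxon66, Taxon68, Taxon74, Taxon75.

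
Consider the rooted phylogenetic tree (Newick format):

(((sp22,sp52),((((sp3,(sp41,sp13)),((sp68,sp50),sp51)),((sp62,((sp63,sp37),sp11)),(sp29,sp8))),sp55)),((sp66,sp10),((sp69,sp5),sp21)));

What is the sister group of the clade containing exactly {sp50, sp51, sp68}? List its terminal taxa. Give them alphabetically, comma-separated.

The clade containing exactly {sp50, sp51, sp68} attaches to the tree at the node subtending ((sp3,(sp41,sp13)),((sp68,sp50),sp51)).
The other lineage descending from that same node — the sister group — is (sp3,(sp41,sp13)); its 3 tips in alphabetical order are the answer.

sp13, sp3, sp41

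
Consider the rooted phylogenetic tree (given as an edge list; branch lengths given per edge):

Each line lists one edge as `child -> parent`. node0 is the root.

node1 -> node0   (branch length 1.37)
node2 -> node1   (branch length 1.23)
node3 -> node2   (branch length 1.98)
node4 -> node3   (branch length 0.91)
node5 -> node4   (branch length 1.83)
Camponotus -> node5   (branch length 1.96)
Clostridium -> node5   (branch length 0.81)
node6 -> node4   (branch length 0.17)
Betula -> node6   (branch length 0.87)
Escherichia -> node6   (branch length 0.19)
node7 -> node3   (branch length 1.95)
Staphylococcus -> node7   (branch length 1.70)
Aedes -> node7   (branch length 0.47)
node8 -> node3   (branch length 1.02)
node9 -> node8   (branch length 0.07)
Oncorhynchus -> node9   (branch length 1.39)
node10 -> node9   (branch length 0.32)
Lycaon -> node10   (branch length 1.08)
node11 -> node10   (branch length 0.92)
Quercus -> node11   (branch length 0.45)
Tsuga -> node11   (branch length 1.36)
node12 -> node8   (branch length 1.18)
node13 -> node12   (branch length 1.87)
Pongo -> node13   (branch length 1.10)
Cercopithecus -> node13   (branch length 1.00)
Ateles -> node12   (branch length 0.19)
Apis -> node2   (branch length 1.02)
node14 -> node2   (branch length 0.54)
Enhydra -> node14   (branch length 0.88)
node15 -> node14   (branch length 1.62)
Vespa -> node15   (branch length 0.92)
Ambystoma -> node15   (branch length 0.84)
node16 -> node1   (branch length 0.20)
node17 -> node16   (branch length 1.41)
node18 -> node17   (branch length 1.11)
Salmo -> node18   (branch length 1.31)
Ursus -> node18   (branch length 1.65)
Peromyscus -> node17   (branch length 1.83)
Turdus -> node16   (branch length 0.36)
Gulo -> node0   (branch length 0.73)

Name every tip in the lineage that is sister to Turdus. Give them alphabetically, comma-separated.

Turdus attaches to the tree at the node subtending (((Salmo,Ursus),Peromyscus),Turdus).
The other lineage descending from that same node — the sister group — is ((Salmo,Ursus),Peromyscus); its 3 tips in alphabetical order are the answer.

Peromyscus, Salmo, Ursus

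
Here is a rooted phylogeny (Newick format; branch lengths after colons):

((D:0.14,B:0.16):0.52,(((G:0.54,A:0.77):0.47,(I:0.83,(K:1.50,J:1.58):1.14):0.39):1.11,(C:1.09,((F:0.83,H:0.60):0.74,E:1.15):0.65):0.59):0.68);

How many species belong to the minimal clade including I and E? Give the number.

9

The MRCA of I and E is the node subtending (((G,A),(I,(K,J))),(C,((F,H),E))).
That clade contains 9 terminal taxa: A, C, E, F, G, H, I, J, K.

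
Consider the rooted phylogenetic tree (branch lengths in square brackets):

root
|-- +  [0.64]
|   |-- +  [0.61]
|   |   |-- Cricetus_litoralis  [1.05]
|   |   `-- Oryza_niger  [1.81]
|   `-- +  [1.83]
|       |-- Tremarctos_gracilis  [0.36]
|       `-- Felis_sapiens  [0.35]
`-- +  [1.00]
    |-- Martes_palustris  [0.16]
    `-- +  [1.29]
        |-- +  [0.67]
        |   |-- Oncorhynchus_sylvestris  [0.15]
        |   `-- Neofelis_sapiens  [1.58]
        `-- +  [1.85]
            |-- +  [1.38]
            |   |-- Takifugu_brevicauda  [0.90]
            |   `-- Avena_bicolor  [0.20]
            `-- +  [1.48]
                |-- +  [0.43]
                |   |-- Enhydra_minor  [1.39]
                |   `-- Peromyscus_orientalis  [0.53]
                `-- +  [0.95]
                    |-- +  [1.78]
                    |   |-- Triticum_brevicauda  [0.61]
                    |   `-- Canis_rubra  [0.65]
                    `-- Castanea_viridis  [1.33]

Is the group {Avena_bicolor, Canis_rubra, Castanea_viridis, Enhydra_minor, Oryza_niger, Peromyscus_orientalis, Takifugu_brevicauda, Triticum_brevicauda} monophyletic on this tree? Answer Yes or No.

No

The MRCA of the listed taxa is the root, so the smallest clade containing them is the whole tree.
That clade also contains Cricetus_litoralis, Felis_sapiens, Martes_palustris, Neofelis_sapiens, Oncorhynchus_sylvestris, Tremarctos_gracilis, which are not in the proposed group, so the group is not monophyletic.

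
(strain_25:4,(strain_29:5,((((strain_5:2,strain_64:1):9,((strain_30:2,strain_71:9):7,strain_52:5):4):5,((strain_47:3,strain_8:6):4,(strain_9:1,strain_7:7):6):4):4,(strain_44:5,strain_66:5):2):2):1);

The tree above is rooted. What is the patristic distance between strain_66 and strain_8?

25

The path runs strain_66 → … → MRCA → … → strain_8; the MRCA is the node subtending ((((strain_5,strain_64),((strain_30,strain_71),strain_52)),((strain_47,strain_8),(strain_9,strain_7))),(strain_44,strain_66)).
Branch lengths along that path: 5 + 2 + 4 + 4 + 4 + 6 = 25.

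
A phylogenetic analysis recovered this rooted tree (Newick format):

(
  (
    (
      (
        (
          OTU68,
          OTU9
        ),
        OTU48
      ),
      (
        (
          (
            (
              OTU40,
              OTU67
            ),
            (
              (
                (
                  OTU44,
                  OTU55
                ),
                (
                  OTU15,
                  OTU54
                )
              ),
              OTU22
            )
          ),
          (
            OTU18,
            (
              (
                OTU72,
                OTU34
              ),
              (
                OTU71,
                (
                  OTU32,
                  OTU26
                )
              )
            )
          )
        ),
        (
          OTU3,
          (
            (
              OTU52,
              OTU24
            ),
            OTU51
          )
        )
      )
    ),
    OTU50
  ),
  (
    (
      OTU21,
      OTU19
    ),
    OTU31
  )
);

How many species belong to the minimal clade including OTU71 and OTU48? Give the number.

20

The MRCA of OTU71 and OTU48 is the node subtending (((OTU68,OTU9),OTU48),((((OTU40,OTU67),(((OTU44,OTU55),(OTU15,OTU54)),OTU22)),(OTU18,((OTU72,OTU34),(OTU71,(OTU32,OTU26))))),(OTU3,((OTU52,OTU24),OTU51)))).
That clade contains 20 terminal taxa: OTU15, OTU18, OTU22, OTU24, OTU26, OTU3, OTU32, OTU34, OTU40, OTU44, OTU48, OTU51, OTU52, OTU54, OTU55, OTU67, OTU68, OTU71, OTU72, OTU9.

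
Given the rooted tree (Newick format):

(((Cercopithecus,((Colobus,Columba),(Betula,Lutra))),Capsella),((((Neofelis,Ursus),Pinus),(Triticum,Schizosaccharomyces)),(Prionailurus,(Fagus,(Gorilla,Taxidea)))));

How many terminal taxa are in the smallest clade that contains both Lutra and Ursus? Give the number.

15

The MRCA of Lutra and Ursus is the root, so the clade is the entire tree.
That clade contains 15 terminal taxa: Betula, Capsella, Cercopithecus, Colobus, Columba, Fagus, Gorilla, Lutra, Neofelis, Pinus, Prionailurus, Schizosaccharomyces, Taxidea, Triticum, Ursus.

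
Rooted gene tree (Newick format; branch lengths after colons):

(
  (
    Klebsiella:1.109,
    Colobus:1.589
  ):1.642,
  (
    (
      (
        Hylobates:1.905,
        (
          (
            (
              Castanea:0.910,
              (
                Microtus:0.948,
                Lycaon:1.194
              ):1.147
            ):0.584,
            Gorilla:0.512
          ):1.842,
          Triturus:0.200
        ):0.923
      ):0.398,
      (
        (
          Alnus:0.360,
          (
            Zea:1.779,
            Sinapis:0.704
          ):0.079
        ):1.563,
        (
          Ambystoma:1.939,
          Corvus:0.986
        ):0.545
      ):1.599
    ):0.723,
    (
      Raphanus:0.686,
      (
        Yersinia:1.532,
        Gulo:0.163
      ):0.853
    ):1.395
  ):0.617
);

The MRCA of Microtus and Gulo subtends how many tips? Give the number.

The MRCA of Microtus and Gulo is the node subtending (((Hylobates,(((Castanea,(Microtus,Lycaon)),Gorilla),Triturus)),((Alnus,(Zea,Sinapis)),(Ambystoma,Corvus))),(Raphanus,(Yersinia,Gulo))).
That clade contains 14 terminal taxa: Alnus, Ambystoma, Castanea, Corvus, Gorilla, Gulo, Hylobates, Lycaon, Microtus, Raphanus, Sinapis, Triturus, Yersinia, Zea.

14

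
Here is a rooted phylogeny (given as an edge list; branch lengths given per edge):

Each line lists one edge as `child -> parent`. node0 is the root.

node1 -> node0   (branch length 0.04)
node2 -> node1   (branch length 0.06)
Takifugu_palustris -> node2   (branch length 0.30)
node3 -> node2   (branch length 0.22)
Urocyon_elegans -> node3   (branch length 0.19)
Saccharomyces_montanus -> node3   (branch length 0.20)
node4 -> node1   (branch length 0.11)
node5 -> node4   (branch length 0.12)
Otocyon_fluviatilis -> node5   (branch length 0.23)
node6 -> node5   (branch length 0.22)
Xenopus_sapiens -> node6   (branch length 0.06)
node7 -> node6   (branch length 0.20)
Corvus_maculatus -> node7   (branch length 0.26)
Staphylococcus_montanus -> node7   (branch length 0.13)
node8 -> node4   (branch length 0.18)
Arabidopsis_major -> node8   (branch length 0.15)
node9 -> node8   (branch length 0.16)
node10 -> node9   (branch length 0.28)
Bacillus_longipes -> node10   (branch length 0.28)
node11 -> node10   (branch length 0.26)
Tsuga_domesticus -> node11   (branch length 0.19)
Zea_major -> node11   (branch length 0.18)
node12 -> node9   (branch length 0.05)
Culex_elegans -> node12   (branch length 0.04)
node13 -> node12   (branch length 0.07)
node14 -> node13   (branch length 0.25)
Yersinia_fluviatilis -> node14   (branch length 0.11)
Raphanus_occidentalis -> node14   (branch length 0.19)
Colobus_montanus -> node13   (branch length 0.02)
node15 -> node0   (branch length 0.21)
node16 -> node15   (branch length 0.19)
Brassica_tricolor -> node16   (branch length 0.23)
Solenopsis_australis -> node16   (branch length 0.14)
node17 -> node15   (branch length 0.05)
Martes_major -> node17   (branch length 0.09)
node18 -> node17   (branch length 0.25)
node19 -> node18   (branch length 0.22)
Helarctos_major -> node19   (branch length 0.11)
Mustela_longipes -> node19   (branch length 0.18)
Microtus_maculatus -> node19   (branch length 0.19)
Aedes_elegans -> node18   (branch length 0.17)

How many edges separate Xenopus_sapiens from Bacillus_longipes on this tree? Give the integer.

The MRCA of Xenopus_sapiens and Bacillus_longipes is the node subtending ((Otocyon_fluviatilis,(Xenopus_sapiens,(Corvus_maculatus,Staphylococcus_montanus))),(Arabidopsis_major,((Bacillus_longipes,(Tsuga_domesticus,Zea_major)),(Culex_elegans,((Yersinia_fluviatilis,Raphanus_occidentalis),Colobus_montanus))))).
From Xenopus_sapiens up to that node: 3 branches. From Bacillus_longipes up to the same node: 4 branches. Total: 3 + 4 = 7.

7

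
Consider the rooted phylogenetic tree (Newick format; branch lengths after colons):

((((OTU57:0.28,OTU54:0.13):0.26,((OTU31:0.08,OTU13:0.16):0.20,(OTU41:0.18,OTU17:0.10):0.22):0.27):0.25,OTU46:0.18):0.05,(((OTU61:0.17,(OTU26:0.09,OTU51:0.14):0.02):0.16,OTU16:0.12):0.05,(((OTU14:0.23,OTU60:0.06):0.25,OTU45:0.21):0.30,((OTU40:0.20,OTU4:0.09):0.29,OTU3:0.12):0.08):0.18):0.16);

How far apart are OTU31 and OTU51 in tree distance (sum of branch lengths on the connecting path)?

The path runs OTU31 → … → MRCA → … → OTU51; the MRCA is the root of the tree.
Branch lengths along that path: 0.08 + 0.20 + 0.27 + 0.25 + 0.05 + 0.16 + 0.05 + 0.16 + 0.02 + 0.14 = 1.38.

1.38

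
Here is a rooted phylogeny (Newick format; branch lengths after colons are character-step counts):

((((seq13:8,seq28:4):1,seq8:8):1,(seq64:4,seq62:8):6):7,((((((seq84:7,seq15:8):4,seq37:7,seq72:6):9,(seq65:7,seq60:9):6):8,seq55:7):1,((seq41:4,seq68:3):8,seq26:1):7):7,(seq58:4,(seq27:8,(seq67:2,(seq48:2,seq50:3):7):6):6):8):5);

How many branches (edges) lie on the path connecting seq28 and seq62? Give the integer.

The MRCA of seq28 and seq62 is the node subtending (((seq13,seq28),seq8),(seq64,seq62)).
From seq28 up to that node: 3 branches. From seq62 up to the same node: 2 branches. Total: 3 + 2 = 5.

5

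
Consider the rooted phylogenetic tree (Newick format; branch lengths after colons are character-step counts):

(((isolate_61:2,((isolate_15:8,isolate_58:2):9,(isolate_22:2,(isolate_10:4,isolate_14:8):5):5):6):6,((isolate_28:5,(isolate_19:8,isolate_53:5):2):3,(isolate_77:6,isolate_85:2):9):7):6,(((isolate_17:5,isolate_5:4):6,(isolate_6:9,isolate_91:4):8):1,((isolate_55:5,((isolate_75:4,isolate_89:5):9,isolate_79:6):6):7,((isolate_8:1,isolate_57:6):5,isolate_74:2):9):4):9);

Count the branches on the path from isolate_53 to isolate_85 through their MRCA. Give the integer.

5

The MRCA of isolate_53 and isolate_85 is the node subtending ((isolate_28,(isolate_19,isolate_53)),(isolate_77,isolate_85)).
From isolate_53 up to that node: 3 branches. From isolate_85 up to the same node: 2 branches. Total: 3 + 2 = 5.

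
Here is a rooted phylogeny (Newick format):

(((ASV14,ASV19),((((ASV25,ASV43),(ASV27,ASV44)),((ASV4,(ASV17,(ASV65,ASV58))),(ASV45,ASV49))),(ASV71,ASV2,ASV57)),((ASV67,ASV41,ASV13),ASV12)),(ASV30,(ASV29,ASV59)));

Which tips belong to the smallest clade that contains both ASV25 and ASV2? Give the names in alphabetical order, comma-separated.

Tracing ASV25: it sits inside (ASV25,ASV43).
Tracing ASV2: it sits inside (ASV71,ASV2,ASV57).
The smallest clade enclosing both is ((((ASV25,ASV43),(ASV27,ASV44)),((ASV4,(ASV17,(ASV65,ASV58))),(ASV45,ASV49))),(ASV71,ASV2,ASV57)); the answer is its 13 terminal taxa in alphabetical order.

ASV17, ASV2, ASV25, ASV27, ASV4, ASV43, ASV44, ASV45, ASV49, ASV57, ASV58, ASV65, ASV71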